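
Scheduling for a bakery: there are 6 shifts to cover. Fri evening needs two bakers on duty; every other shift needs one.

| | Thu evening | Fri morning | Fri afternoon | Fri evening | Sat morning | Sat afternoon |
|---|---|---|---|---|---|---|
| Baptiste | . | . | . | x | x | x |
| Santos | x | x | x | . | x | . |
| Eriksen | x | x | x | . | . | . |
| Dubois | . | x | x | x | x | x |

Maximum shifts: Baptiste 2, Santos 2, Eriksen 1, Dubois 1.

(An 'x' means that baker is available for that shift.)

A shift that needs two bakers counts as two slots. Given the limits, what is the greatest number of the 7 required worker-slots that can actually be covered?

6

Total capacity across all bakers is 2+2+1+1 = 6, and 7 slots are needed, so at most 6 can be filled.
An assignment achieving 6: Thu evening→Santos, Fri morning→Santos, Fri afternoon→Eriksen, Fri evening→Baptiste+Dubois, Sat afternoon→Baptiste.
Loads: Baptiste 2/2, Santos 2/2, Eriksen 1/1, Dubois 1/1.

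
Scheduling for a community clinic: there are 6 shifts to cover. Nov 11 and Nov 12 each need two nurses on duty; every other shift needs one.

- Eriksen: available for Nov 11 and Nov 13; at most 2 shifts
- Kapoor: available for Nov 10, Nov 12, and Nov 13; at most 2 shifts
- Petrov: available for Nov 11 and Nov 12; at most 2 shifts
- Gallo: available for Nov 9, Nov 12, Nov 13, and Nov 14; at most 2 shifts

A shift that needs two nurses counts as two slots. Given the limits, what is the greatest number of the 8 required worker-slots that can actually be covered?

Total capacity across all nurses is 2+2+2+2 = 8, and 8 slots are needed, so at most 8 can be filled.
An assignment achieving 8: Nov 9→Gallo, Nov 10→Kapoor, Nov 11→Eriksen+Petrov, Nov 12→Kapoor+Petrov, Nov 13→Eriksen, Nov 14→Gallo.
Loads: Eriksen 2/2, Kapoor 2/2, Petrov 2/2, Gallo 2/2.

8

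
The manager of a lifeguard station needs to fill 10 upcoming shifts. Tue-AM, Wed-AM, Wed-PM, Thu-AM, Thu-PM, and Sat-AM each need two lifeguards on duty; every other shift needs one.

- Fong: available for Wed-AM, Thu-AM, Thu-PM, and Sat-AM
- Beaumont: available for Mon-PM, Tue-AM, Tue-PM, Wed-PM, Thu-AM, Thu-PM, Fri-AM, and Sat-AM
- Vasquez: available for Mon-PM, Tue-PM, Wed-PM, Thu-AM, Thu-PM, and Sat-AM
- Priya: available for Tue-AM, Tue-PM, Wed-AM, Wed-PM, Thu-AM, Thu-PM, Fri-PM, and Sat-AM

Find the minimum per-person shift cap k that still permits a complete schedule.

With 4 lifeguards and 16 worker-slots to fill, someone must work at least ⌈16/4⌉ = 4 shifts, so k ≥ 4.
k = 4 works: Mon-PM→Beaumont, Tue-AM→Beaumont+Priya, Tue-PM→Beaumont, Wed-AM→Fong+Priya, Wed-PM→Vasquez+Priya, Thu-AM→Fong+Vasquez, Thu-PM→Fong+Vasquez, Fri-AM→Beaumont, Fri-PM→Priya, Sat-AM→Fong+Vasquez.
Loads: Fong 4, Beaumont 4, Vasquez 4, Priya 4 — all ≤ 4.

4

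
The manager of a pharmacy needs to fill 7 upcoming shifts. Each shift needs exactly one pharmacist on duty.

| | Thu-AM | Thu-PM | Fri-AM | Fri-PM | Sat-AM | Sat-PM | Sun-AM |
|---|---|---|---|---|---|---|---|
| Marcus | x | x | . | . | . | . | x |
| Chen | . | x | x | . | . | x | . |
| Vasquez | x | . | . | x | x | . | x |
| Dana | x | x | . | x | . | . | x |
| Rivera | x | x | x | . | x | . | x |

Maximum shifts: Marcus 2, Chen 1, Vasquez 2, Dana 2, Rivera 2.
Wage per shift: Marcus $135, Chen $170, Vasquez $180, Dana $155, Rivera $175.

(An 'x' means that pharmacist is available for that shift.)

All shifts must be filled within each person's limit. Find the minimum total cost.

Sat-PM can only be covered by Chen, so that assignment is forced.
Picking the cheapest available pharmacist for each shift independently would cost $1075, but that ignores the shift limits.
An optimal schedule: Thu-AM→Marcus, Thu-PM→Marcus, Fri-AM→Rivera, Fri-PM→Dana, Sat-AM→Rivera, Sat-PM→Chen, Sun-AM→Dana.
Total: 135 + 135 + 175 + 155 + 175 + 170 + 155 = $1100.

$1100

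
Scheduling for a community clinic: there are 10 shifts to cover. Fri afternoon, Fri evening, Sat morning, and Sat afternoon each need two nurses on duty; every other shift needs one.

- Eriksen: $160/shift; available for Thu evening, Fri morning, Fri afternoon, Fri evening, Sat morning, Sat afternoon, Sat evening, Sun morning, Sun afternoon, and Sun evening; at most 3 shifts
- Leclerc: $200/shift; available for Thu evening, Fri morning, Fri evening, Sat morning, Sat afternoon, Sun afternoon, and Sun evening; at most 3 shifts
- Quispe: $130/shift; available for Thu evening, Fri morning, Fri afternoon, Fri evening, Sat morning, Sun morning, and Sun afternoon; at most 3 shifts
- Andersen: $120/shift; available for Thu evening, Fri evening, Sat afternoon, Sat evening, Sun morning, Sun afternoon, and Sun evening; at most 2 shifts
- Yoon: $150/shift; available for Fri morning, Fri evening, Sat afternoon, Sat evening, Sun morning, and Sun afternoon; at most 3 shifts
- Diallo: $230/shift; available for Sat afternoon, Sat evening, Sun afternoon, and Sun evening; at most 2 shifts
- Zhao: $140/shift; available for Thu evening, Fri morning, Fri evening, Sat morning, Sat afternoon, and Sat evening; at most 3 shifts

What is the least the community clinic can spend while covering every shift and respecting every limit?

$1980

Fri afternoon can only be covered by Eriksen and Quispe, so that assignment is forced.
Picking the cheapest available nurse for each shift independently would cost $1800, but that ignores the shift limits.
An optimal schedule: Thu evening→Quispe, Fri morning→Quispe, Fri afternoon→Quispe+Eriksen, Fri evening→Zhao+Yoon, Sat morning→Zhao+Eriksen, Sat afternoon→Yoon+Eriksen, Sat evening→Zhao, Sun morning→Andersen, Sun afternoon→Yoon, Sun evening→Andersen.
Total: 130 + 130 + 130 + 160 + 140 + 150 + 140 + 160 + 150 + 160 + 140 + 120 + 150 + 120 = $1980.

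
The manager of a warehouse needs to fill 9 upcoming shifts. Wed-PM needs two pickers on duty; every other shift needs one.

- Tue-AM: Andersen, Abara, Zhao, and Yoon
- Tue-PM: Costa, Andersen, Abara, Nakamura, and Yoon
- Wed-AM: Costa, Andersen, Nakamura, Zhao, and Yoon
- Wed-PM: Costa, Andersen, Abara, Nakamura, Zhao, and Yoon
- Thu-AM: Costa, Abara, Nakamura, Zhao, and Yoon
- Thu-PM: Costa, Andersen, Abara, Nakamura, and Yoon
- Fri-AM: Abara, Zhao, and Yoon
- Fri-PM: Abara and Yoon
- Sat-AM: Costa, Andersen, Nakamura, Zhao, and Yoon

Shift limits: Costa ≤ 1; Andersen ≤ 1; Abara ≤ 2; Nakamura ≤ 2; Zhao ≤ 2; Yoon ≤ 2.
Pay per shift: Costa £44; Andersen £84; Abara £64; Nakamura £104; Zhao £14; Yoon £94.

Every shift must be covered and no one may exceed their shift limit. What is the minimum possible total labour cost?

£680

Picking the cheapest available picker for each shift independently would cost £280, but that ignores the shift limits.
An optimal schedule: Tue-AM→Andersen, Tue-PM→Costa, Wed-AM→Nakamura, Wed-PM→Zhao+Yoon, Thu-AM→Nakamura, Thu-PM→Yoon, Fri-AM→Abara, Fri-PM→Abara, Sat-AM→Zhao.
Total: 84 + 44 + 104 + 14 + 94 + 104 + 94 + 64 + 64 + 14 = £680.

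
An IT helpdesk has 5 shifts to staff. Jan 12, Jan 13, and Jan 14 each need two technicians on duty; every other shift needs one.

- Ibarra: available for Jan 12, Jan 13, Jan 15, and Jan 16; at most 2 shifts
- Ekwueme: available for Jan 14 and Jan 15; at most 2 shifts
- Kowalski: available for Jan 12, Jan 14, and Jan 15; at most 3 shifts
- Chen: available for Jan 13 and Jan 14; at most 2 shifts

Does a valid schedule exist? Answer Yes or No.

Total capacity is 9 and 8 slots are needed, so capacity alone doesn't rule it out.
Shifts {Jan 12, Jan 13, Jan 16} need 5 worker-slots in total, but the technicians available for any of those shifts (Ibarra, Kowalski, and Chen) can supply at most 4 among them. So no valid schedule exists.

No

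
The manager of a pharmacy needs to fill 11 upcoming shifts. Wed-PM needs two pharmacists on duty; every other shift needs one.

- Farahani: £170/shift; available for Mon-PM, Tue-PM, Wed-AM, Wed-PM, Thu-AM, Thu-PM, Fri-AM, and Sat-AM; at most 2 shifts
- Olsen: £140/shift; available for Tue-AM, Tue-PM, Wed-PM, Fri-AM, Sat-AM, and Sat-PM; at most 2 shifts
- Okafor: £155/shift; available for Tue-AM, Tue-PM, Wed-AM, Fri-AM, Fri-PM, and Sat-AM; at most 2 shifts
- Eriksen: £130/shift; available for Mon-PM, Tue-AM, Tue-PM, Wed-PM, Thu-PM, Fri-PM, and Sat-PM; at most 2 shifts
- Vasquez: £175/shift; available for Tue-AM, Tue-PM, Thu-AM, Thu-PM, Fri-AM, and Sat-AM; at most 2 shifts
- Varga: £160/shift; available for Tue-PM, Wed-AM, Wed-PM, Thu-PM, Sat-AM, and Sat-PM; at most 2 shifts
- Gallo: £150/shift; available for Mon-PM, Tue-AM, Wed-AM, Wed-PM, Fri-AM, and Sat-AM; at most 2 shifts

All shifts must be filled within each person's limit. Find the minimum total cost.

Picking the cheapest available pharmacist for each shift independently would cost £1650, but that ignores the shift limits.
An optimal schedule: Mon-PM→Eriksen, Tue-AM→Olsen, Tue-PM→Okafor, Wed-AM→Gallo, Wed-PM→Varga+Farahani, Thu-AM→Farahani, Thu-PM→Varga, Fri-AM→Gallo, Fri-PM→Eriksen, Sat-AM→Okafor, Sat-PM→Olsen.
Total: 130 + 140 + 155 + 150 + 160 + 170 + 170 + 160 + 150 + 130 + 155 + 140 = £1810.

£1810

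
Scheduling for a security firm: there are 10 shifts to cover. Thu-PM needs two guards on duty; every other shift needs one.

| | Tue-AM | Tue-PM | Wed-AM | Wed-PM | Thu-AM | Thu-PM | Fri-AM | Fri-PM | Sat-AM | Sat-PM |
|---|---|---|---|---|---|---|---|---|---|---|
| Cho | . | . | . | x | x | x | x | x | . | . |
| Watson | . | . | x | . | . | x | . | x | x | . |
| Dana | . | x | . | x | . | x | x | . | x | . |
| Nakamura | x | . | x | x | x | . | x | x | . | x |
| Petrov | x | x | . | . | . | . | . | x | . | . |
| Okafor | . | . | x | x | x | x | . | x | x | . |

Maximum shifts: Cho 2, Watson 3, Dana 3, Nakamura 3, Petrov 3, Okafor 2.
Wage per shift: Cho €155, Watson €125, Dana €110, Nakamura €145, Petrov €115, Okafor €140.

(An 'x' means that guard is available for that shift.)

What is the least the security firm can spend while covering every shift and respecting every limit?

€1335

Sat-PM can only be covered by Nakamura, so that assignment is forced.
Picking the cheapest available guard for each shift independently would cost €1315, but that ignores the shift limits.
An optimal schedule: Tue-AM→Petrov, Tue-PM→Petrov, Wed-AM→Watson, Wed-PM→Dana, Thu-AM→Okafor, Thu-PM→Dana+Watson, Fri-AM→Dana, Fri-PM→Petrov, Sat-AM→Watson, Sat-PM→Nakamura.
Total: 115 + 115 + 125 + 110 + 140 + 110 + 125 + 110 + 115 + 125 + 145 = €1335.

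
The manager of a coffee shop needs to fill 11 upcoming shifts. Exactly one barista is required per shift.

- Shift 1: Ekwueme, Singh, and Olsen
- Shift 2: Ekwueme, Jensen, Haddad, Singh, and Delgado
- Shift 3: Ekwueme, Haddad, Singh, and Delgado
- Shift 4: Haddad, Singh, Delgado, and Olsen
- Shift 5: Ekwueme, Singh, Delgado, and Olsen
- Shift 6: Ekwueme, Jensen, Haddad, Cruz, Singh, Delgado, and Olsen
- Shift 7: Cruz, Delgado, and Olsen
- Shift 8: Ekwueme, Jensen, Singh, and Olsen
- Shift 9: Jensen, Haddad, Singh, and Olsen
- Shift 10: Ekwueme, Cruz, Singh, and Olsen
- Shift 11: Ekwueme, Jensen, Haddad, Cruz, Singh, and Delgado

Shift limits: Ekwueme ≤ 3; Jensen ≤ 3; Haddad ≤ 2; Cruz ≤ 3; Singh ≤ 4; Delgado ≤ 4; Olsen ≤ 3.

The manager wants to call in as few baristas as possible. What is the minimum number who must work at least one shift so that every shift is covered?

3

11 slots to fill and no one can take more than 4, so at least ⌈11/4⌉ = 3 baristas are needed.
Ekwueme, Singh, and Delgado alone can cover everything: Shift 1→Ekwueme, Shift 2→Singh, Shift 3→Singh, Shift 4→Singh, Shift 5→Delgado, Shift 6→Delgado, Shift 7→Delgado, Shift 8→Ekwueme, Shift 9→Singh, Shift 10→Ekwueme, Shift 11→Delgado.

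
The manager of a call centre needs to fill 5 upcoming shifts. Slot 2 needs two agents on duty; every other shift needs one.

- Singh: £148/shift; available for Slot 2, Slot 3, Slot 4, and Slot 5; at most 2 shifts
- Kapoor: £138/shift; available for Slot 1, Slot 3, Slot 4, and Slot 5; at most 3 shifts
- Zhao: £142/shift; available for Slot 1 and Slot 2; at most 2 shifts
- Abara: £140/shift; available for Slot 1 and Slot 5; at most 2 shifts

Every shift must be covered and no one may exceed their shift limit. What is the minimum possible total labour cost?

£844

Slot 2 can only be covered by Singh and Zhao, so that assignment is forced.
Picking the cheapest available agent for each shift independently would cost £842, but that ignores the shift limits.
An optimal schedule: Slot 1→Kapoor, Slot 2→Zhao+Singh, Slot 3→Kapoor, Slot 4→Kapoor, Slot 5→Abara.
Total: 138 + 142 + 148 + 138 + 138 + 140 = £844.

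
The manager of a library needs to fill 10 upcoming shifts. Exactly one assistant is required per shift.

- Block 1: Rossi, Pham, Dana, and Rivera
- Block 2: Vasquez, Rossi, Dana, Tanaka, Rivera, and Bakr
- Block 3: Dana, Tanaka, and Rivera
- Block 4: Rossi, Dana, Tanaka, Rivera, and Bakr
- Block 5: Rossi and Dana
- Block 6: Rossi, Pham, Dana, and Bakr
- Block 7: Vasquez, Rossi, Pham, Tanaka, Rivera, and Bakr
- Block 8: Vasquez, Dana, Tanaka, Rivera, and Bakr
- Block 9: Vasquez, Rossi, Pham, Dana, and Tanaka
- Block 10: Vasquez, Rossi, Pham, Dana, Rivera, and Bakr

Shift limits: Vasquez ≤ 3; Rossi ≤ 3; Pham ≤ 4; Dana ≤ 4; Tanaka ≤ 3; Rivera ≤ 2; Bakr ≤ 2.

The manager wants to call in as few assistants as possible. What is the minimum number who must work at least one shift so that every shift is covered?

3

10 slots to fill and no one can take more than 4, so at least ⌈10/4⌉ = 3 assistants are needed.
Vasquez, Rossi, and Dana alone can cover everything: Block 1→Rossi, Block 2→Vasquez, Block 3→Dana, Block 4→Rossi, Block 5→Rossi, Block 6→Dana, Block 7→Vasquez, Block 8→Vasquez, Block 9→Dana, Block 10→Dana.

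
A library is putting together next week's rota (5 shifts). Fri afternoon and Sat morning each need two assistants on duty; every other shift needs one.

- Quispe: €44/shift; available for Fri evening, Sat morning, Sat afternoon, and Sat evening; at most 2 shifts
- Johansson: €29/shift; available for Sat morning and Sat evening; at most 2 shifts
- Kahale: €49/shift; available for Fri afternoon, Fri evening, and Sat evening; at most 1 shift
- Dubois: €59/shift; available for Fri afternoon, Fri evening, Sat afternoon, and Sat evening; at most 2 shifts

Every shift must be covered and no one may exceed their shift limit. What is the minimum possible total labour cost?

€313

Fri afternoon can only be covered by Kahale and Dubois, so that assignment is forced.
Sat morning can only be covered by Quispe and Johansson, so that assignment is forced.
Picking the cheapest available assistant for each shift independently would cost €298, but that ignores the shift limits.
An optimal schedule: Fri afternoon→Kahale+Dubois, Fri evening→Dubois, Sat morning→Quispe+Johansson, Sat afternoon→Quispe, Sat evening→Johansson.
Total: 49 + 59 + 59 + 44 + 29 + 44 + 29 = €313.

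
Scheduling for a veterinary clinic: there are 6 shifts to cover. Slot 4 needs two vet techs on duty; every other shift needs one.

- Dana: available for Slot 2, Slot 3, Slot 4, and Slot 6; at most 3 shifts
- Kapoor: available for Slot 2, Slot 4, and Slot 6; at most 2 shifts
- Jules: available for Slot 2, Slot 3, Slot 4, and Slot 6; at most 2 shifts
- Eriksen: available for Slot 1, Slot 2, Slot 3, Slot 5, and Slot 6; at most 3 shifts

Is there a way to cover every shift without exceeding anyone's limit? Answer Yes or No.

Slot 1 can only be covered by Eriksen, so that assignment is forced.
Slot 5 can only be covered by Eriksen, so that assignment is forced.
One valid schedule: Slot 1→Eriksen, Slot 2→Dana, Slot 3→Dana, Slot 4→Dana+Kapoor, Slot 5→Eriksen, Slot 6→Kapoor.
Loads: Dana 3/3, Kapoor 2/2, Jules 0/2, Eriksen 2/3 — all within limits.

Yes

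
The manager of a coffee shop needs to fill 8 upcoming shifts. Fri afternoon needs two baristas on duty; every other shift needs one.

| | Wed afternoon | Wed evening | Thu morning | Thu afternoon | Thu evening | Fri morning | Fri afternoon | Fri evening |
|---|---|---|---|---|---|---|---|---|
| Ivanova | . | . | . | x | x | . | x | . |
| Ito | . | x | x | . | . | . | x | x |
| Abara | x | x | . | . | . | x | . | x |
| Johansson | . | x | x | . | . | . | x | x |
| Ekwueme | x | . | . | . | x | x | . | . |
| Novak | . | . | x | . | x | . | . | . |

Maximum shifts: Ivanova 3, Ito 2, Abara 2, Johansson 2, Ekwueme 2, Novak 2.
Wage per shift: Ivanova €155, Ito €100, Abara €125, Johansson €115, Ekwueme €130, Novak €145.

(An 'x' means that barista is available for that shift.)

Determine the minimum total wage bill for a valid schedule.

Thu afternoon can only be covered by Ivanova, so that assignment is forced.
Picking the cheapest available barista for each shift independently would cost €1050, but that ignores the shift limits.
An optimal schedule: Wed afternoon→Abara, Wed evening→Ito, Thu morning→Johansson, Thu afternoon→Ivanova, Thu evening→Ekwueme, Fri morning→Ekwueme, Fri afternoon→Ito+Johansson, Fri evening→Abara.
Total: 125 + 100 + 115 + 155 + 130 + 130 + 100 + 115 + 125 = €1095.

€1095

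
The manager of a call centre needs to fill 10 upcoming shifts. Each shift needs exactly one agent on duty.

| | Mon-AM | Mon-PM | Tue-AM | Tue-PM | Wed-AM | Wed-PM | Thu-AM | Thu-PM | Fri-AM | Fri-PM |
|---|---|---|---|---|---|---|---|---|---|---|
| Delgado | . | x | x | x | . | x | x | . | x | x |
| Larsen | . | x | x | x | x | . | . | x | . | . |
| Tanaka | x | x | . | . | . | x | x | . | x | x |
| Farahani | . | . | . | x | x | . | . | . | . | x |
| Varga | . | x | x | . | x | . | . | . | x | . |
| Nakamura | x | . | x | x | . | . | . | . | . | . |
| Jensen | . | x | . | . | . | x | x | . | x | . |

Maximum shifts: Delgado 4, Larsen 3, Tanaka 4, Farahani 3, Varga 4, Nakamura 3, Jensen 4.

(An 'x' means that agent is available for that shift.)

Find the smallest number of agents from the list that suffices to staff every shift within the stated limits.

10 slots to fill and no one can take more than 4, so at least ⌈10/4⌉ = 3 agents are needed.
Delgado, Larsen, and Tanaka alone can cover everything: Mon-AM→Tanaka, Mon-PM→Larsen, Tue-AM→Delgado, Tue-PM→Delgado, Wed-AM→Larsen, Wed-PM→Delgado, Thu-AM→Delgado, Thu-PM→Larsen, Fri-AM→Tanaka, Fri-PM→Tanaka.

3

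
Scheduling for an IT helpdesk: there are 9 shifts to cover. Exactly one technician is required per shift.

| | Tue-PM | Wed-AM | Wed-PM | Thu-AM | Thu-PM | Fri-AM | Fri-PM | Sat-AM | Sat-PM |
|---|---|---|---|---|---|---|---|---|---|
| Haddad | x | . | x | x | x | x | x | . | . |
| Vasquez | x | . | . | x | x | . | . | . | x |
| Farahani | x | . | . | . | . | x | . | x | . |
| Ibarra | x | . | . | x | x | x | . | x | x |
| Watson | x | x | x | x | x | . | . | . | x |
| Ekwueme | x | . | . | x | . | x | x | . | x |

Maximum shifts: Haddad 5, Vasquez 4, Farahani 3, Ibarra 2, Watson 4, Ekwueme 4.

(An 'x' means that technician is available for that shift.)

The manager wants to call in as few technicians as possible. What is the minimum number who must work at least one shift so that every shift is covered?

3

9 slots to fill and no one can take more than 5, so at least ⌈9/5⌉ = 2 technicians are needed.
Shifts {Wed-AM, Fri-PM, Sat-AM} need 3 slots, but among the technicians available for them (Haddad, Farahani, Ibarra, Watson, and Ekwueme) any 2 together supply at most 2. So 2 technicians are not enough.
Haddad, Farahani, and Watson alone can cover everything: Tue-PM→Farahani, Wed-AM→Watson, Wed-PM→Haddad, Thu-AM→Haddad, Thu-PM→Haddad, Fri-AM→Haddad, Fri-PM→Haddad, Sat-AM→Farahani, Sat-PM→Watson.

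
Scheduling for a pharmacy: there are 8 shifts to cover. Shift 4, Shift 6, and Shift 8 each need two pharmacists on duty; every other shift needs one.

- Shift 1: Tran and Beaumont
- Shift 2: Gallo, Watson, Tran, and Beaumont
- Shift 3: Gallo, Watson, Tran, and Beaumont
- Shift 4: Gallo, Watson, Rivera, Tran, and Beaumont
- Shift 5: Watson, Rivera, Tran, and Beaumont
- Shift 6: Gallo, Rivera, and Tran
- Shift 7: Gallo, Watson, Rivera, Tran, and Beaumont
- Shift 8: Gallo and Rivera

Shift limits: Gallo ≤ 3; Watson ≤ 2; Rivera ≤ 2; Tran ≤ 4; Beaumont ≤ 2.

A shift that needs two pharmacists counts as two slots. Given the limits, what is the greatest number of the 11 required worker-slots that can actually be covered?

Total capacity across all pharmacists is 3+2+2+4+2 = 13, and 11 slots are needed, so at most 11 can be filled.
An assignment achieving 11: Shift 1→Tran, Shift 2→Gallo, Shift 3→Watson, Shift 4→Tran+Beaumont, Shift 5→Watson, Shift 6→Gallo+Rivera, Shift 7→Tran, Shift 8→Gallo+Rivera.
Loads: Gallo 3/3, Watson 2/2, Rivera 2/2, Tran 3/4, Beaumont 1/2.

11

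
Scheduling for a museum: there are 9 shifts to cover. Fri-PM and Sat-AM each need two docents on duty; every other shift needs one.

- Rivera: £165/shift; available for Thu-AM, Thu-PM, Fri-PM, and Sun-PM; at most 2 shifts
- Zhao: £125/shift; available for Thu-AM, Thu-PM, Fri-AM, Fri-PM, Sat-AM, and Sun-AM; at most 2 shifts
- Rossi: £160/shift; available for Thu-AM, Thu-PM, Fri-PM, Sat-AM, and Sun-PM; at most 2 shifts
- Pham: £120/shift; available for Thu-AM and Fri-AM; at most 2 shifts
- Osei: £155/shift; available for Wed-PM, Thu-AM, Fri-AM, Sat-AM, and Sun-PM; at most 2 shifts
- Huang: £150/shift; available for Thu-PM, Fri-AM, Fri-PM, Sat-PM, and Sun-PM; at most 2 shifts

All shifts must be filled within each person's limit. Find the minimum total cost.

£1585

Wed-PM can only be covered by Osei, so that assignment is forced.
Sat-PM can only be covered by Huang, so that assignment is forced.
Sun-AM can only be covered by Zhao, so that assignment is forced.
Picking the cheapest available docent for each shift independently would cost £1500, but that ignores the shift limits.
An optimal schedule: Wed-PM→Osei, Thu-AM→Pham, Thu-PM→Huang, Fri-AM→Pham, Fri-PM→Rossi+Rivera, Sat-AM→Zhao+Osei, Sat-PM→Huang, Sun-AM→Zhao, Sun-PM→Rossi.
Total: 155 + 120 + 150 + 120 + 160 + 165 + 125 + 155 + 150 + 125 + 160 = £1585.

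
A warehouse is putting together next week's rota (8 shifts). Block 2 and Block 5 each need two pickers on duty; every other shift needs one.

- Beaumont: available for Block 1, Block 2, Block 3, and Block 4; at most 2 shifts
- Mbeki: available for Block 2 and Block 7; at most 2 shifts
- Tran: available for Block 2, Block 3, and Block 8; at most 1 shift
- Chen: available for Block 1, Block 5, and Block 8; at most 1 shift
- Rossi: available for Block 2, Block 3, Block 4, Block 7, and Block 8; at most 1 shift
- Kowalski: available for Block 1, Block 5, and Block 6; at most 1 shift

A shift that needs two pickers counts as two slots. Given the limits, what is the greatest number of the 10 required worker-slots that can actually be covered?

8

Total capacity across all pickers is 2+2+1+1+1+1 = 8, and 10 slots are needed, so at most 8 can be filled.
An assignment achieving 8: Block 1→Beaumont, Block 2→Mbeki, Block 3→Tran, Block 4→Beaumont, Block 5→Chen, Block 6→Kowalski, Block 7→Mbeki, Block 8→Rossi.
Loads: Beaumont 2/2, Mbeki 2/2, Tran 1/1, Chen 1/1, Rossi 1/1, Kowalski 1/1.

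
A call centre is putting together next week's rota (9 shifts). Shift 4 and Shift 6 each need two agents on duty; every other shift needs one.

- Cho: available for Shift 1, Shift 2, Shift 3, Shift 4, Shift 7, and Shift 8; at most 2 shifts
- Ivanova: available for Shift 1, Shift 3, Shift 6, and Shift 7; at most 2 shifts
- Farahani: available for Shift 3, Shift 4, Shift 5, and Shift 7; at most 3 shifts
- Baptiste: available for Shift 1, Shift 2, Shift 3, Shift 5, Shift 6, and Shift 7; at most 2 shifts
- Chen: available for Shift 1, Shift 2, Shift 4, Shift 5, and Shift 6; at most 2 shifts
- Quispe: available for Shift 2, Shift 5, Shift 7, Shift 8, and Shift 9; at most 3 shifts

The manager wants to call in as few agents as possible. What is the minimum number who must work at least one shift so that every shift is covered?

11 slots to fill and no one can take more than 3, so at least ⌈11/3⌉ = 4 agents are needed.
Any 4 agents together have capacity at most 3+3+2+2 = 10 < 11 slots, so 4 can never suffice.
Cho, Ivanova, Farahani, Baptiste, and Quispe alone can cover everything: Shift 1→Ivanova, Shift 2→Baptiste, Shift 3→Farahani, Shift 4→Cho+Farahani, Shift 5→Farahani, Shift 6→Ivanova+Baptiste, Shift 7→Quispe, Shift 8→Cho, Shift 9→Quispe.

5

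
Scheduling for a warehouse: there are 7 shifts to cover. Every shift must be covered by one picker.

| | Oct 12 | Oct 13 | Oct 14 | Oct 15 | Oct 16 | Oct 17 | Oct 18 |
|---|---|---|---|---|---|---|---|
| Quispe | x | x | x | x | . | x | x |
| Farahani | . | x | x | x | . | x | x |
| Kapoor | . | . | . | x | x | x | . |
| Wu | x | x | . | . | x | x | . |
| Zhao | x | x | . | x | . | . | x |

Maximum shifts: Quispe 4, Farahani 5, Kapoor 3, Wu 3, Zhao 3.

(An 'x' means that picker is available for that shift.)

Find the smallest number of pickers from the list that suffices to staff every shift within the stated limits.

2

7 slots to fill and no one can take more than 5, so at least ⌈7/5⌉ = 2 pickers are needed.
Quispe and Kapoor alone can cover everything: Oct 12→Quispe, Oct 13→Quispe, Oct 14→Quispe, Oct 15→Kapoor, Oct 16→Kapoor, Oct 17→Kapoor, Oct 18→Quispe.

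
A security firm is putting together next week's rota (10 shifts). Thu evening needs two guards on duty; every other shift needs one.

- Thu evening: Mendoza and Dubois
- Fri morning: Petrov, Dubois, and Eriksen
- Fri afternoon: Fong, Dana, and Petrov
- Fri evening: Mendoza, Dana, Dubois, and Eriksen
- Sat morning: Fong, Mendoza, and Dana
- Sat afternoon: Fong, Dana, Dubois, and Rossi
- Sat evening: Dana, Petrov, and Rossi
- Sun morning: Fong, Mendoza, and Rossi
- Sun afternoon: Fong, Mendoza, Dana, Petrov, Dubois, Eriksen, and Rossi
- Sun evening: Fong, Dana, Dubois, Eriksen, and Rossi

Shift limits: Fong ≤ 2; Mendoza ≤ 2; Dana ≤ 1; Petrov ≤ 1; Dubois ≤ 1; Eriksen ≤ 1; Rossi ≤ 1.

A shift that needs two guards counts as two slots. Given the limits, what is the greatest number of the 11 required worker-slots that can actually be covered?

Total capacity across all guards is 2+2+1+1+1+1+1 = 9, and 11 slots are needed, so at most 9 can be filled.
An assignment achieving 9: Thu evening→Mendoza+Dubois, Fri morning→Petrov, Fri afternoon→Fong, Fri evening→Eriksen, Sat morning→Fong, Sat afternoon→Rossi, Sat evening→Dana, Sun morning→Mendoza.
Loads: Fong 2/2, Mendoza 2/2, Dana 1/1, Petrov 1/1, Dubois 1/1, Eriksen 1/1, Rossi 1/1.

9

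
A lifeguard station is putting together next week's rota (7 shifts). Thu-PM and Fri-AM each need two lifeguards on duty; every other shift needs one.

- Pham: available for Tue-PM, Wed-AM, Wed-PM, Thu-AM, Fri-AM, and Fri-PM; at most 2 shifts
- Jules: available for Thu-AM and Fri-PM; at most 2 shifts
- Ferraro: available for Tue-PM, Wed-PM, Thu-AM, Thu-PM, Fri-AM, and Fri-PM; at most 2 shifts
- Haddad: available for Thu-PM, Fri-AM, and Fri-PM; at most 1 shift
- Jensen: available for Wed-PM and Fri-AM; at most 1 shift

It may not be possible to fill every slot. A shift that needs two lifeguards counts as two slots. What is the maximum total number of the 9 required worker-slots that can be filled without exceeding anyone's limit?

8

Total capacity across all lifeguards is 2+2+2+1+1 = 8, and 9 slots are needed, so at most 8 can be filled.
An assignment achieving 8: Tue-PM→Pham, Wed-AM→Pham, Wed-PM→Ferraro, Thu-AM→Jules, Thu-PM→Ferraro+Haddad, Fri-AM→Jensen, Fri-PM→Jules.
Loads: Pham 2/2, Jules 2/2, Ferraro 2/2, Haddad 1/1, Jensen 1/1.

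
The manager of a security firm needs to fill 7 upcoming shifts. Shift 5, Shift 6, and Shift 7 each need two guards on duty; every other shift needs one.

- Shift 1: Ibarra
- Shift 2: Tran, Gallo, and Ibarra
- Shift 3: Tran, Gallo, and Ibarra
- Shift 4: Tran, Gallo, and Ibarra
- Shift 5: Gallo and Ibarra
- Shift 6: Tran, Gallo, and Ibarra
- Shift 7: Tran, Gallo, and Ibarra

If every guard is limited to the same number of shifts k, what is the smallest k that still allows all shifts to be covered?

4

With 3 guards and 10 worker-slots to fill, someone must work at least ⌈10/3⌉ = 4 shifts, so k ≥ 4.
k = 4 works: Shift 1→Ibarra, Shift 2→Tran, Shift 3→Tran, Shift 4→Tran, Shift 5→Gallo+Ibarra, Shift 6→Tran+Gallo, Shift 7→Gallo+Ibarra.
Loads: Tran 4, Gallo 3, Ibarra 3 — all ≤ 4.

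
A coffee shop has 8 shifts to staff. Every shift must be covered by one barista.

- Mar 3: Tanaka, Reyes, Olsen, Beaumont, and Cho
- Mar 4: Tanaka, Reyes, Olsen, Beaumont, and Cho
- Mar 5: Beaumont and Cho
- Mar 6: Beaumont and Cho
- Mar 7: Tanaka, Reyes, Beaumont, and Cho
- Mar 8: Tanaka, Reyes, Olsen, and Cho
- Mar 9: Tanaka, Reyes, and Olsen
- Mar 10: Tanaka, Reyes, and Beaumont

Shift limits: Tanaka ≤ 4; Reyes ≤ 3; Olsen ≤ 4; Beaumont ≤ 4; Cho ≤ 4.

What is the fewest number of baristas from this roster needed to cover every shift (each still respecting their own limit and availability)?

2

8 slots to fill and no one can take more than 4, so at least ⌈8/4⌉ = 2 baristas are needed.
Tanaka and Beaumont alone can cover everything: Mar 3→Tanaka, Mar 4→Tanaka, Mar 5→Beaumont, Mar 6→Beaumont, Mar 7→Beaumont, Mar 8→Tanaka, Mar 9→Tanaka, Mar 10→Beaumont.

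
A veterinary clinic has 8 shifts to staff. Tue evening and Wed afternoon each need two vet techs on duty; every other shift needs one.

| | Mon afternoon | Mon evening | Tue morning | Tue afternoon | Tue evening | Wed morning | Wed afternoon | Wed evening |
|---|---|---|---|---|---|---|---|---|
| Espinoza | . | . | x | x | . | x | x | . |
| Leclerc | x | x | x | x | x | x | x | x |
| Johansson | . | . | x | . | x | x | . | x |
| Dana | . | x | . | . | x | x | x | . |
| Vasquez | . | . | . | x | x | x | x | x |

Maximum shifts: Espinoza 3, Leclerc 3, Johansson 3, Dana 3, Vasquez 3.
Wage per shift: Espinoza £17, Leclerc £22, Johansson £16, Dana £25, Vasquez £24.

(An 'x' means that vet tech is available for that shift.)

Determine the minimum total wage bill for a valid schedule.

Mon afternoon can only be covered by Leclerc, so that assignment is forced.
Picking the cheapest available vet tech for each shift independently would cost £186, but that ignores the shift limits.
An optimal schedule: Mon afternoon→Leclerc, Mon evening→Leclerc, Tue morning→Johansson, Tue afternoon→Espinoza, Tue evening→Johansson+Leclerc, Wed morning→Espinoza, Wed afternoon→Espinoza+Vasquez, Wed evening→Johansson.
Total: 22 + 22 + 16 + 17 + 16 + 22 + 17 + 17 + 24 + 16 = £189.

£189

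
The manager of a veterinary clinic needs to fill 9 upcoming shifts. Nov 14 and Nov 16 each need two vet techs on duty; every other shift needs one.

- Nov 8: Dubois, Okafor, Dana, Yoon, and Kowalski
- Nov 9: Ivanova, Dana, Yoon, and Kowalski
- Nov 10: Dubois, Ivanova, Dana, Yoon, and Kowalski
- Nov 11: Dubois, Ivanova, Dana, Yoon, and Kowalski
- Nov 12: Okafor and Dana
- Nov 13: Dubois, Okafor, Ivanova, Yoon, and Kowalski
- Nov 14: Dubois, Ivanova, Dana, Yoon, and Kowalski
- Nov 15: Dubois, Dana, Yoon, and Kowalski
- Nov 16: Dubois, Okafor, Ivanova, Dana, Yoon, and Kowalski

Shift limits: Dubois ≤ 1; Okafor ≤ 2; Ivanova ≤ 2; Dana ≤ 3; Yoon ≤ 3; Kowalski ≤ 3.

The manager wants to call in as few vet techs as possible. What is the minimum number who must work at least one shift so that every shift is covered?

4

11 slots to fill and no one can take more than 3, so at least ⌈11/3⌉ = 4 vet techs are needed.
Okafor, Dana, Yoon, and Kowalski alone can cover everything: Nov 8→Kowalski, Nov 9→Dana, Nov 10→Dana, Nov 11→Dana, Nov 12→Okafor, Nov 13→Okafor, Nov 14→Yoon+Kowalski, Nov 15→Yoon, Nov 16→Yoon+Kowalski.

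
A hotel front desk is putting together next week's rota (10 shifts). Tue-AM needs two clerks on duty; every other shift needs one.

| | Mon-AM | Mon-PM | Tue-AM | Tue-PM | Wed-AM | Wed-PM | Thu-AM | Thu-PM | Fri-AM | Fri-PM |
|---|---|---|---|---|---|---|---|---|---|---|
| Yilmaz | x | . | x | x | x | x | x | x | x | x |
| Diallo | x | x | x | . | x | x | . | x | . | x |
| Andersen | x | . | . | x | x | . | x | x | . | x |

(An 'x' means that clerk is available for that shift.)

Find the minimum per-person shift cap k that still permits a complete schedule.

4

With 3 clerks and 11 worker-slots to fill, someone must work at least ⌈11/3⌉ = 4 shifts, so k ≥ 4.
k = 4 works: Mon-AM→Diallo, Mon-PM→Diallo, Tue-AM→Yilmaz+Diallo, Tue-PM→Yilmaz, Wed-AM→Diallo, Wed-PM→Yilmaz, Thu-AM→Andersen, Thu-PM→Andersen, Fri-AM→Yilmaz, Fri-PM→Andersen.
Loads: Yilmaz 4, Diallo 4, Andersen 3 — all ≤ 4.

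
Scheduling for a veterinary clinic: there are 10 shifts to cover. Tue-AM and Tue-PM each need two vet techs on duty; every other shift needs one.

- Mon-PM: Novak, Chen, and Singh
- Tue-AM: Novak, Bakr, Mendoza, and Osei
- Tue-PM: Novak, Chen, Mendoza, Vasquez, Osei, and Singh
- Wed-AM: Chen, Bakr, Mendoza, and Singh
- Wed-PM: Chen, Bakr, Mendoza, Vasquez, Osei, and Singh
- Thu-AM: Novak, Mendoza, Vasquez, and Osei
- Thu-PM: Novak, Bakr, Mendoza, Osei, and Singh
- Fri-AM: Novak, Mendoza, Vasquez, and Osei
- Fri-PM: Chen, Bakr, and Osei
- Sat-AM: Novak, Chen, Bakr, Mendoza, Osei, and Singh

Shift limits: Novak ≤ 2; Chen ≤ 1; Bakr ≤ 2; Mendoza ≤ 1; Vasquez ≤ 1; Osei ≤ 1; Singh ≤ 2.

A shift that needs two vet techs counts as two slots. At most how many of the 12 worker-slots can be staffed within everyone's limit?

Total capacity across all vet techs is 2+1+2+1+1+1+2 = 10, and 12 slots are needed, so at most 10 can be filled.
An assignment achieving 10: Mon-PM→Novak, Tue-AM→Novak+Bakr, Tue-PM→Singh, Wed-AM→Bakr, Wed-PM→Singh, Thu-AM→Mendoza, Thu-PM→Osei, Fri-AM→Vasquez, Fri-PM→Chen.
Loads: Novak 2/2, Chen 1/1, Bakr 2/2, Mendoza 1/1, Vasquez 1/1, Osei 1/1, Singh 2/2.

10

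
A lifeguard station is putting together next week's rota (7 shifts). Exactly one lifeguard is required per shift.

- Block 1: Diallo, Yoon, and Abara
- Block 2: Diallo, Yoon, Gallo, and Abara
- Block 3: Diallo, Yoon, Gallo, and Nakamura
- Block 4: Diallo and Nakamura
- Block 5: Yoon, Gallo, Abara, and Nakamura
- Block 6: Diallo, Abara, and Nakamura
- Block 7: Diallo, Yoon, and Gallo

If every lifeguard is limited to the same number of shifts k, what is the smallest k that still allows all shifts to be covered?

With 5 lifeguards and 7 worker-slots to fill, someone must work at least ⌈7/5⌉ = 2 shifts, so k ≥ 2.
k = 2 works: Block 1→Diallo, Block 2→Yoon, Block 3→Gallo, Block 4→Diallo, Block 5→Gallo, Block 6→Abara, Block 7→Yoon.
Loads: Diallo 2, Yoon 2, Gallo 2, Abara 1, Nakamura 0 — all ≤ 2.

2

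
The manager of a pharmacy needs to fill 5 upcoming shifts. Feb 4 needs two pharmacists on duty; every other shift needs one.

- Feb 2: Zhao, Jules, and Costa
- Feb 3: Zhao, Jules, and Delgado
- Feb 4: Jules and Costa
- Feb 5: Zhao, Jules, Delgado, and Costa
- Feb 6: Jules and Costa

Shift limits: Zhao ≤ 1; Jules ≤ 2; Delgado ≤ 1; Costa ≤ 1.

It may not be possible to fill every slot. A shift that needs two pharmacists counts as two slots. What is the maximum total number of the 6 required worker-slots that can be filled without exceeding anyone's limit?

5

Total capacity across all pharmacists is 1+2+1+1 = 5, and 6 slots are needed, so at most 5 can be filled.
An assignment achieving 5: Feb 2→Zhao, Feb 3→Delgado, Feb 4→Jules+Costa, Feb 6→Jules.
Loads: Zhao 1/1, Jules 2/2, Delgado 1/1, Costa 1/1.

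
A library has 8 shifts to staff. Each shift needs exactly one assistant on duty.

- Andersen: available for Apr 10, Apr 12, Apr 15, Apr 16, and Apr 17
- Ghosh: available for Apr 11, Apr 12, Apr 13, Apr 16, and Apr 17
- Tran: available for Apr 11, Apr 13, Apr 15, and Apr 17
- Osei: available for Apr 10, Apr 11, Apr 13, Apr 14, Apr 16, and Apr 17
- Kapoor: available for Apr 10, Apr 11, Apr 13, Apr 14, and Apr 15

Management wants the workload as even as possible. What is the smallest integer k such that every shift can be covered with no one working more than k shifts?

With 5 assistants and 8 worker-slots to fill, someone must work at least ⌈8/5⌉ = 2 shifts, so k ≥ 2.
k = 2 works: Apr 10→Andersen, Apr 11→Ghosh, Apr 12→Andersen, Apr 13→Tran, Apr 14→Osei, Apr 15→Tran, Apr 16→Ghosh, Apr 17→Osei.
Loads: Andersen 2, Ghosh 2, Tran 2, Osei 2, Kapoor 0 — all ≤ 2.

2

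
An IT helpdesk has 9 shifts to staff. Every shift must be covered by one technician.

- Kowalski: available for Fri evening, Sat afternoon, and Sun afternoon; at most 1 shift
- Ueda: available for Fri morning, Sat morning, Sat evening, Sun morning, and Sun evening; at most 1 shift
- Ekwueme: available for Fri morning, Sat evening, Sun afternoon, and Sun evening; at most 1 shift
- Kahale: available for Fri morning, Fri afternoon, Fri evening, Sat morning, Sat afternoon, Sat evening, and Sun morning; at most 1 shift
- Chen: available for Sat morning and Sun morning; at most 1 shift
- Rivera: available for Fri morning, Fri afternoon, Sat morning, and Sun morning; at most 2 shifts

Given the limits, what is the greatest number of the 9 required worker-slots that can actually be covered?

7

Total capacity across all technicians is 1+1+1+1+1+2 = 7, and 9 slots are needed, so at most 7 can be filled.
An assignment achieving 7: Fri morning→Rivera, Fri afternoon→Kahale, Fri evening→Kowalski, Sat morning→Chen, Sun morning→Rivera, Sun afternoon→Ekwueme, Sun evening→Ueda.
Loads: Kowalski 1/1, Ueda 1/1, Ekwueme 1/1, Kahale 1/1, Chen 1/1, Rivera 2/2.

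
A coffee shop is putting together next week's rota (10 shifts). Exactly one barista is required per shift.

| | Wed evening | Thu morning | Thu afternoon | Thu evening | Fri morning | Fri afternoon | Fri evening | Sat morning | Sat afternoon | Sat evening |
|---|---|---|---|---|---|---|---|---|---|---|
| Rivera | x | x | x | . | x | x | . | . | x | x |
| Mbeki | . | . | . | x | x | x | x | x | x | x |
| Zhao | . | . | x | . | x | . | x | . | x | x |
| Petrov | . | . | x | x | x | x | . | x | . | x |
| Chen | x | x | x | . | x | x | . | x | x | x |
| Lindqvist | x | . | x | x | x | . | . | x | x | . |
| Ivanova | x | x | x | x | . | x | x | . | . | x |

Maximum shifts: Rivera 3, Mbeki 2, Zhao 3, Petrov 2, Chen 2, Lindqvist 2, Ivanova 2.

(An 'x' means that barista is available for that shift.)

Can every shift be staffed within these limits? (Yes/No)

One valid schedule: Wed evening→Rivera, Thu morning→Rivera, Thu afternoon→Zhao, Thu evening→Mbeki, Fri morning→Zhao, Fri afternoon→Rivera, Fri evening→Mbeki, Sat morning→Petrov, Sat afternoon→Zhao, Sat evening→Petrov.
Loads: Rivera 3/3, Mbeki 2/2, Zhao 3/3, Petrov 2/2, Chen 0/2, Lindqvist 0/2, Ivanova 0/2 — all within limits.

Yes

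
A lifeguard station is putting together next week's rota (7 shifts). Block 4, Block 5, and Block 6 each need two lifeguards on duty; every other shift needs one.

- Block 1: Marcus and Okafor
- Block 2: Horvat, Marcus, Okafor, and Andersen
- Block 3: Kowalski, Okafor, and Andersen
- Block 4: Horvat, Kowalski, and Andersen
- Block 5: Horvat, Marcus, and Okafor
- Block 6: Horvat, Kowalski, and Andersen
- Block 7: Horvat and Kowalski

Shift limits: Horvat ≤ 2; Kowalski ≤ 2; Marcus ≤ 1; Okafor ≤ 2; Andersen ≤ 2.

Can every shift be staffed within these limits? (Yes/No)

Total capacity is 2+2+1+2+2 = 9 but 10 worker-slots are needed — infeasible.

No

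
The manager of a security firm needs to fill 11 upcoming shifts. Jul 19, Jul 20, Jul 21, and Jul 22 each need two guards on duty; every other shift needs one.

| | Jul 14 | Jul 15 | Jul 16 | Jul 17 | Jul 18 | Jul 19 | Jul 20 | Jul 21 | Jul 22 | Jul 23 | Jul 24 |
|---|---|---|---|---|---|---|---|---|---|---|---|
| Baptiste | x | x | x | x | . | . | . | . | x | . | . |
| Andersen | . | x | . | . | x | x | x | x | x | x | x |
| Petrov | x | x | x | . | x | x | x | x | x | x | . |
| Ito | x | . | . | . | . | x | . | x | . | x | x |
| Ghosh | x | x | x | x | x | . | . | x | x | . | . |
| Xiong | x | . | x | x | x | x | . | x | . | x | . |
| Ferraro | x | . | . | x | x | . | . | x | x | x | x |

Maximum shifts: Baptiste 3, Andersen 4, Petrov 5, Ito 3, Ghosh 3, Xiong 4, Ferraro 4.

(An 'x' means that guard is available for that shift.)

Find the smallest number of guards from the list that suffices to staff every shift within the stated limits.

15 slots to fill and no one can take more than 5, so at least ⌈15/5⌉ = 3 guards are needed.
Any 3 guards together have capacity at most 5+4+4 = 13 < 15 slots, so 3 can never suffice.
Baptiste, Andersen, Petrov, and Ito alone can cover everything: Jul 14→Baptiste, Jul 15→Petrov, Jul 16→Baptiste, Jul 17→Baptiste, Jul 18→Andersen, Jul 19→Petrov+Ito, Jul 20→Andersen+Petrov, Jul 21→Petrov+Ito, Jul 22→Andersen+Petrov, Jul 23→Ito, Jul 24→Andersen.

4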